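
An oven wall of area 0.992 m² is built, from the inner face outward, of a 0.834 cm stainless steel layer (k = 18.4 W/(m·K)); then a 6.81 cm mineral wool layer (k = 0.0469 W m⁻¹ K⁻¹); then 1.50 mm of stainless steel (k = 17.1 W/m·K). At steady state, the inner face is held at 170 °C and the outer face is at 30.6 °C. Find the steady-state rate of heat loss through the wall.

Treat each layer as a resistance in series:
  R_stainless steel = L/(kA) = 0.00834/(18.4·0.992) = 4.569×10^-4 K/W
  R_mineral wool = L/(kA) = 0.0681/(0.0469·0.992) = 1.464 K/W
  R_stainless steel = L/(kA) = 0.00150/(17.1·0.992) = 8.843×10^-5 K/W
ΣR = 4.569×10^-4 + 1.464 + 8.843×10^-5 = 1.465 K/W
Q = ΔT/ΣR = (170 °C − 30.6 °C)/1.465 = 95.2 W

Q = 95.2 W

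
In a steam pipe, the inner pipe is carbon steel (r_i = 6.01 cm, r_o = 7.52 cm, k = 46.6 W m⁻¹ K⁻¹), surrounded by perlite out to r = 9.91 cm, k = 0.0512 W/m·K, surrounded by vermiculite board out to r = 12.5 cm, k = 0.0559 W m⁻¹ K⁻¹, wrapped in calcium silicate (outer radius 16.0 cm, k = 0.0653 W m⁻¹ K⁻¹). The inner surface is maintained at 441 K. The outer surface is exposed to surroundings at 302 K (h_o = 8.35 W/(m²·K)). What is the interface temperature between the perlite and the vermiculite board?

T = 388 K

Series thermal resistances, inner to outer:
  R'_carbon steel = ln(0.0752/0.0601)/(2πk) = 0.2241/(2π·46.6) = 7.655×10^-4 m·K/W
  R'_perlite = ln(0.0991/0.0752)/(2πk) = 0.2760/(2π·0.0512) = 0.8579 m·K/W
  R'_vermiculite board = ln(0.125/0.0991)/(2πk) = 0.2322/(2π·0.0559) = 0.6611 m·K/W
  R'_calcium silicate = ln(0.160/0.125)/(2πk) = 0.2469/(2π·0.0653) = 0.6017 m·K/W
  R'_conv,out = 1/(2πr h) = 1/(2π·0.160·8.35) = 0.1191 m·K/W
ΣR = 7.655×10^-4 + 0.8579 + 0.6611 + 0.6017 + 0.1191 = 2.241 m·K/W
Q' = ΔT/ΣR = (441 K − 302 K)/2.241 = 62.03 W/m
From the inner boundary to the perlite/vermiculite board interface, ΣR_partial = 0.8587 m·K/W.
T_interface = T_in − Q'·ΣR_partial = 441 K − (62.03)(0.8587) = 388 K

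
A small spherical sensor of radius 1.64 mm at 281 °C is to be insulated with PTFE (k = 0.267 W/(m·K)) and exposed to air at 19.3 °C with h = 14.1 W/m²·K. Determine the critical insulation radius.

r_cr = 3.79 cm

For a sphere, r_cr = 2k_ins/h = 2·0.267/14.1 = 0.0379 m = 3.79 cm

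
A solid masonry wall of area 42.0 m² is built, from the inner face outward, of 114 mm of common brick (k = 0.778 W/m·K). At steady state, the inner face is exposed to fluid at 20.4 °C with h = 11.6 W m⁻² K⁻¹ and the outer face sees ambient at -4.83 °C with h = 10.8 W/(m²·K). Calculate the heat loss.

Q = 3260 W

Resistance network (inner→outer):
  R_conv,in = 1/(hA) = 1/(11.6·42.0) = 0.002053 K/W
  R_common brick = L/(kA) = 0.114/(0.778·42.0) = 0.003489 K/W
  R_conv,out = 1/(hA) = 1/(10.8·42.0) = 0.002205 K/W
ΣR = 0.002053 + 0.003489 + 0.002205 = 0.007747 K/W
Q = ΔT/ΣR = (20.4 °C − -4.83 °C)/0.007747 = 3260 W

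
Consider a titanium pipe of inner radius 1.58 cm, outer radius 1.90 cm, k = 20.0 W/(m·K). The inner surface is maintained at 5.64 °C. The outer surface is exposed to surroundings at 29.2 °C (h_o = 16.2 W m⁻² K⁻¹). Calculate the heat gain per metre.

Resistance network (inner→outer):
  R'_titanium = ln(0.0190/0.0158)/(2πk) = 0.1844/(2π·20.0) = 0.001468 m·K/W
  R'_conv,out = 1/(2πr h) = 1/(2π·0.0190·16.2) = 0.5171 m·K/W
ΣR = 0.001468 + 0.5171 = 0.5186 m·K/W
Q' = ΔT/ΣR = (5.64 °C − 29.2 °C)/0.5186 = -45.4 W/m
(Negative Q' ⇒ heat flows inward; heat gain = 45.4 W/m.)

Q' = 45.4 W/m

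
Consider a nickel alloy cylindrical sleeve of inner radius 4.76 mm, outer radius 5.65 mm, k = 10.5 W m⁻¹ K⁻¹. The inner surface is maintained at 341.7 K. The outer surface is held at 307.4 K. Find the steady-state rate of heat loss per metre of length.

Q' = 2πk·ΔT/ln(r₂/r₁) = 2π × 10.5 × 34.3 / ln(0.00565/0.00476) = 13200 W/m

Q' = 13200 W/m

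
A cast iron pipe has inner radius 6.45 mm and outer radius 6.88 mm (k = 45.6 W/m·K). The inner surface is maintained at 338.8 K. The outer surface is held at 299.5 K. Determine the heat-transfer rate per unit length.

Q' = 2πk·ΔT/ln(r₂/r₁) = 2π × 45.6 × 39.3 / ln(0.00688/0.00645) = 1.74×10^5 W/m

Q' = 1.74×10^5 W/m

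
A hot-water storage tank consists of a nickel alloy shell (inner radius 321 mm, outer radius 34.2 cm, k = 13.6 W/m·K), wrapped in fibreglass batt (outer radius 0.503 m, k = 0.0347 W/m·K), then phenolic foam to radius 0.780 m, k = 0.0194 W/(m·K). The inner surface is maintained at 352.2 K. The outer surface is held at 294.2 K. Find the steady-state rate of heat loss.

Q = 11.5 W

Treat each layer as a resistance in series:
  R_nickel alloy = (1/0.321 − 1/0.342)/(4πk) = 0.1913/(4π·13.6) = 0.001119 K/W
  R_fibreglass batt = (1/0.342 − 1/0.503)/(4πk) = 0.9359/(4π·0.0347) = 2.146 K/W
  R_phenolic foam = (1/0.503 − 1/0.780)/(4πk) = 0.7060/(4π·0.0194) = 2.896 K/W
ΣR = 0.001119 + 2.146 + 2.896 = 5.043 K/W
Q = ΔT/ΣR = (352.2 K − 294.2 K)/5.043 = 11.5 W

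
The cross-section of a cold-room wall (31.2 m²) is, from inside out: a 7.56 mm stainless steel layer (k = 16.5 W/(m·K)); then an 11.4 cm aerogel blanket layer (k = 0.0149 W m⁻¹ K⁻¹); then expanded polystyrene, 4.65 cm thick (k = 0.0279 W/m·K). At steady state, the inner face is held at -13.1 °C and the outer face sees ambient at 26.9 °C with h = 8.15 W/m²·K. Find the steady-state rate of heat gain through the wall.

Q = 132 W

Treat each layer as a resistance in series:
  R_stainless steel = L/(kA) = 0.00756/(16.5·31.2) = 1.469×10^-5 K/W
  R_aerogel blanket = L/(kA) = 0.114/(0.0149·31.2) = 0.2452 K/W
  R_expanded polystyrene = L/(kA) = 0.0465/(0.0279·31.2) = 0.05342 K/W
  R_conv,out = 1/(hA) = 1/(8.15·31.2) = 0.003933 K/W
ΣR = 1.469×10^-5 + 0.2452 + 0.05342 + 0.003933 = 0.3026 K/W
Q = ΔT/ΣR = (-13.1 °C − 26.9 °C)/0.3026 = -132 W
(Negative Q ⇒ heat flows inward; heat gain = 132 W.)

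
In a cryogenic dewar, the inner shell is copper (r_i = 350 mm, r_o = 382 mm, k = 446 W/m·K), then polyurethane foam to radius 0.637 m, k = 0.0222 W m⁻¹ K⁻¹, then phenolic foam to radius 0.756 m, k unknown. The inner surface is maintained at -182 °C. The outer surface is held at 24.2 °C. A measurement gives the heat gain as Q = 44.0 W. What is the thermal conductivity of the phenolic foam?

ΣR = ΔT/Q = |-182 − 24.2|/44.0 = 4.686 K/W
Known resistances:
  R_copper = (1/0.350 − 1/0.382)/(4πk) = 0.2393/(4π·446) = 4.270×10^-5 K/W
  R_polyurethane foam = (1/0.382 − 1/0.637)/(4πk) = 1.048/(4π·0.0222) = 3.756 K/W
R_phenolic foam = ΣR − ΣR_known = 4.686 − 3.756 = 0.9300 K/W
(1/r₁−1/r₂)/(4πk) = 0.9300 ⇒ k = 0.2471/(4π·0.9300) = 0.0211 W/m·K

k = 0.0211 W/m·K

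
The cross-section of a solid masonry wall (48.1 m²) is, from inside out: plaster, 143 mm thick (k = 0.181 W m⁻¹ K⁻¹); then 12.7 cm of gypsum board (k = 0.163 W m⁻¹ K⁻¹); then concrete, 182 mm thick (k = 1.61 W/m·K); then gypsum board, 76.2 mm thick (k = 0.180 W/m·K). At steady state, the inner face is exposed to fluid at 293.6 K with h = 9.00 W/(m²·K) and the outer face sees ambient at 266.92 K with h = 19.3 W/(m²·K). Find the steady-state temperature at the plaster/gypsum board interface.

Treat each layer as a resistance in series:
  R_conv,in = 1/(hA) = 1/(9.00·48.1) = 0.002310 K/W
  R_plaster = L/(kA) = 0.143/(0.181·48.1) = 0.01643 K/W
  R_gypsum board = L/(kA) = 0.127/(0.163·48.1) = 0.01620 K/W
  R_concrete = L/(kA) = 0.182/(1.61·48.1) = 0.002350 K/W
  R_gypsum board = L/(kA) = 0.0762/(0.180·48.1) = 0.008801 K/W
  R_conv,out = 1/(hA) = 1/(19.3·48.1) = 0.001077 K/W
ΣR = 0.002310 + 0.01643 + 0.01620 + 0.002350 + 0.008801 + 0.001077 = 0.04717 K/W
Q = ΔT/ΣR = (293.6 K − 266.92 K)/0.04717 = 565.6 W
From the inner boundary to the plaster/gypsum board interface, ΣR_partial = 0.01874 K/W.
T_interface = T_in − Q·ΣR_partial = 293.6 K − (565.6)(0.01874) = 283.0 K

T = 283.0 K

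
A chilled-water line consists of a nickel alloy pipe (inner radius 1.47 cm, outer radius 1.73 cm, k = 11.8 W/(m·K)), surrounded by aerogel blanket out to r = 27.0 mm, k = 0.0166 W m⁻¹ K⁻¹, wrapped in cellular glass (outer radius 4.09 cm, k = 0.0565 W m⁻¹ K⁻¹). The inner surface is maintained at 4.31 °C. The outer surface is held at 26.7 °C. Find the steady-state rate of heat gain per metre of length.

Series thermal resistances, inner to outer:
  R'_nickel alloy = ln(0.0173/0.0147)/(2πk) = 0.1629/(2π·11.8) = 0.002197 m·K/W
  R'_aerogel blanket = ln(0.0270/0.0173)/(2πk) = 0.4451/(2π·0.0166) = 4.268 m·K/W
  R'_cellular glass = ln(0.0409/0.0270)/(2πk) = 0.4153/(2π·0.0565) = 1.170 m·K/W
ΣR = 0.002197 + 4.268 + 1.170 = 5.440 m·K/W
Q' = ΔT/ΣR = (4.31 °C − 26.7 °C)/5.440 = -4.12 W/m
(Negative Q' ⇒ heat flows inward; heat gain = 4.12 W/m.)

Q' = 4.12 W/m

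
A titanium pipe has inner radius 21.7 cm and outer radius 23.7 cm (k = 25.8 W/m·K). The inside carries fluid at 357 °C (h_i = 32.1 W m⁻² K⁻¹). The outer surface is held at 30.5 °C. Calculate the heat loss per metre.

Q' = 14.0 kW/m

Treat each layer as a resistance in series:
  R'_conv,in = 1/(2πr h) = 1/(2π·0.217·32.1) = 0.02285 m·K/W
  R'_titanium = ln(0.237/0.217)/(2πk) = 0.08816/(2π·25.8) = 5.439×10^-4 m·K/W
ΣR = 0.02285 + 5.439×10^-4 = 0.02339 m·K/W
Q' = ΔT/ΣR = (357 °C − 30.5 °C)/0.02339 = 14000 W/m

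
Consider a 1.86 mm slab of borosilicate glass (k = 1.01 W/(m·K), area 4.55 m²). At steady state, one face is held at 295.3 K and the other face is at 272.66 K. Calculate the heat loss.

Q = kA·ΔT/L = 1.01 × 4.55 × |295.3 K − 272.66 K| / 0.00186 = 55900 W

Q = 55.9 kW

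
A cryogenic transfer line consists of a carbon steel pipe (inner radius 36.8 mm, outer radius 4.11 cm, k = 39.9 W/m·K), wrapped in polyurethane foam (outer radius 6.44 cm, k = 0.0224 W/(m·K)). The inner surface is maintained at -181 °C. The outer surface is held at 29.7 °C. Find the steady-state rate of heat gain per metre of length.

Series thermal resistances, inner to outer:
  R'_carbon steel = ln(0.0411/0.0368)/(2πk) = 0.1105/(2π·39.9) = 4.408×10^-4 m·K/W
  R'_polyurethane foam = ln(0.0644/0.0411)/(2πk) = 0.4491/(2π·0.0224) = 3.191 m·K/W
ΣR = 4.408×10^-4 + 3.191 = 3.191 m·K/W
Q' = ΔT/ΣR = (-181 °C − 29.7 °C)/3.191 = -66.0 W/m
(Negative Q' ⇒ heat flows inward; heat gain = 66.0 W/m.)

Q' = 66.0 W/m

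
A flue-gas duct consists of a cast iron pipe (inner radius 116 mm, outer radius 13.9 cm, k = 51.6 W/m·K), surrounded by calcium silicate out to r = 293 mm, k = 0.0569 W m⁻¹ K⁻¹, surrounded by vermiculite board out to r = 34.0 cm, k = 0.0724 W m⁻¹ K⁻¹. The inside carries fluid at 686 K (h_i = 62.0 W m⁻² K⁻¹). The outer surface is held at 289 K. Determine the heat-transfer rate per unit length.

Series thermal resistances, inner to outer:
  R'_conv,in = 1/(2πr h) = 1/(2π·0.116·62.0) = 0.02213 m·K/W
  R'_cast iron = ln(0.139/0.116)/(2πk) = 0.1809/(2π·51.6) = 5.579×10^-4 m·K/W
  R'_calcium silicate = ln(0.293/0.139)/(2πk) = 0.7457/(2π·0.0569) = 2.086 m·K/W
  R'_vermiculite board = ln(0.340/0.293)/(2πk) = 0.1488/(2π·0.0724) = 0.3270 m·K/W
ΣR = 0.02213 + 5.579×10^-4 + 2.086 + 0.3270 = 2.436 m·K/W
Q' = ΔT/ΣR = (686 K − 289 K)/2.436 = 163 W/m

Q' = 163 W/m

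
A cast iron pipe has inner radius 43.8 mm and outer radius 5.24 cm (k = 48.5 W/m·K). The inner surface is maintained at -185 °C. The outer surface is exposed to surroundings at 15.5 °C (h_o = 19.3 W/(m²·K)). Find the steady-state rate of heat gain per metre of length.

Treat each layer as a resistance in series:
  R'_cast iron = ln(0.0524/0.0438)/(2πk) = 0.1793/(2π·48.5) = 5.883×10^-4 m·K/W
  R'_conv,out = 1/(2πr h) = 1/(2π·0.0524·19.3) = 0.1574 m·K/W
ΣR = 5.883×10^-4 + 0.1574 = 0.1580 m·K/W
Q' = ΔT/ΣR = (-185 °C − 15.5 °C)/0.1580 = -1270 W/m
(Negative Q' ⇒ heat flows inward; heat gain = 1270 W/m.)

Q' = 1270 W/m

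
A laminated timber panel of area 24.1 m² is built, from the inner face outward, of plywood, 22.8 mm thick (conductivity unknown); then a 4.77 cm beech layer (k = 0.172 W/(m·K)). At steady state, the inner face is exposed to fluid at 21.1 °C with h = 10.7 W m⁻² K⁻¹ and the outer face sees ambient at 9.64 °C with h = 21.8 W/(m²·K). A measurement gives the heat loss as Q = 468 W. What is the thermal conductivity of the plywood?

k = 0.131 W/m·K

ΣR = ΔT/Q = |21.1 − 9.64|/468 = 0.02449 K/W
Known resistances:
  R_conv,in = 1/(hA) = 1/(10.7·24.1) = 0.003878 K/W
  R_beech = L/(kA) = 0.0477/(0.172·24.1) = 0.01151 K/W
  R_conv,out = 1/(hA) = 1/(21.8·24.1) = 0.001903 K/W
R_plywood = ΣR − ΣR_known = 0.02449 − 0.01729 = 0.007200 K/W
L/(kA) = 0.007200 ⇒ k = 0.0228/(0.007200·24.1) = 0.131 W/m·K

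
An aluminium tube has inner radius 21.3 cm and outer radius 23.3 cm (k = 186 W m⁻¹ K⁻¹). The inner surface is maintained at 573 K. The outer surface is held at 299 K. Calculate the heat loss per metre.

Q' = 2πk·ΔT/ln(r₂/r₁) = 2π × 186 × 274 / ln(0.233/0.213) = 3.57×10^6 W/m

Q' = 3570 kW/m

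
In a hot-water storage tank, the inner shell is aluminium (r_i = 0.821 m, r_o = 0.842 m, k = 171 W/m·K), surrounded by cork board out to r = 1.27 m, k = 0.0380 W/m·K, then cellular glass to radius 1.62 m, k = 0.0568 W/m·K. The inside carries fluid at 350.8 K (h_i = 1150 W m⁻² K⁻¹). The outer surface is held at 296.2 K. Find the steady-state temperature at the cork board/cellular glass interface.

Treat each layer as a resistance in series:
  R_conv,in = 1/(4πr²h) = 1/(4π·0.821²·1150) = 1.027×10^-4 K/W
  R_aluminium = (1/0.821 − 1/0.842)/(4πk) = 0.03038/(4π·171) = 1.414×10^-5 K/W
  R_cork board = (1/0.842 − 1/1.27)/(4πk) = 0.4002/(4π·0.0380) = 0.8382 K/W
  R_cellular glass = (1/1.27 − 1/1.62)/(4πk) = 0.1701/(4π·0.0568) = 0.2383 K/W
ΣR = 1.027×10^-4 + 1.414×10^-5 + 0.8382 + 0.2383 = 1.077 K/W
Q = ΔT/ΣR = (350.8 K − 296.2 K)/1.077 = 50.70 W
From the inner boundary to the cork board/cellular glass interface, ΣR_partial = 0.8383 K/W.
T_interface = T_in − Q·ΣR_partial = 350.8 K − (50.70)(0.8383) = 308.3 K

T = 308.3 K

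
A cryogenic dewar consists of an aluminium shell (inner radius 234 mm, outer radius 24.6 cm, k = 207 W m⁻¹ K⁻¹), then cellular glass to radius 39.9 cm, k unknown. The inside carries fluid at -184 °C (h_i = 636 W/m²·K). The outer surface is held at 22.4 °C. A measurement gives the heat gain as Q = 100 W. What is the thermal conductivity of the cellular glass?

k = 0.0602 W/m·K

ΣR = ΔT/Q = |-184 − 22.4|/100 = 2.064 K/W
Known resistances:
  R_conv,in = 1/(4πr²h) = 1/(4π·0.234²·636) = 0.002285 K/W
  R_aluminium = (1/0.234 − 1/0.246)/(4πk) = 0.2085/(4π·207) = 8.014×10^-5 K/W
R_cellular glass = ΣR − ΣR_known = 2.064 − 0.002365 = 2.062 K/W
(1/r₁−1/r₂)/(4πk) = 2.062 ⇒ k = 1.559/(4π·2.062) = 0.0602 W/m·K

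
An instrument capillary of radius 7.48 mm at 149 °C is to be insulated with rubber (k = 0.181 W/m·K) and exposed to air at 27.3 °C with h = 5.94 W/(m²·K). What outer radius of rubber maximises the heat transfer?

r_cr = 3.05 cm

For a cylinder, r_cr = k_ins/h = 0.181/5.94 = 0.0305 m = 3.05 cm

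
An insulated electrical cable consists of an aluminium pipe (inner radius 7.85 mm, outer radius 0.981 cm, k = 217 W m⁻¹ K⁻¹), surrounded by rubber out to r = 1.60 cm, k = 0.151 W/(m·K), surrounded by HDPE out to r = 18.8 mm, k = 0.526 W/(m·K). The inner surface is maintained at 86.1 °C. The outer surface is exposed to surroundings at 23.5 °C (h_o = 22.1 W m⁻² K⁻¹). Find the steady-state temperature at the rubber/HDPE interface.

Resistance network (inner→outer):
  R'_aluminium = ln(0.00981/0.00785)/(2πk) = 0.2229/(2π·217) = 1.635×10^-4 m·K/W
  R'_rubber = ln(0.0160/0.00981)/(2πk) = 0.4892/(2π·0.151) = 0.5156 m·K/W
  R'_HDPE = ln(0.0188/0.0160)/(2πk) = 0.1613/(2π·0.526) = 0.04880 m·K/W
  R'_conv,out = 1/(2πr h) = 1/(2π·0.0188·22.1) = 0.3831 m·K/W
ΣR = 1.635×10^-4 + 0.5156 + 0.04880 + 0.3831 = 0.9477 m·K/W
Q' = ΔT/ΣR = (86.1 °C − 23.5 °C)/0.9477 = 66.05 W/m
From the inner boundary to the rubber/HDPE interface, ΣR_partial = 0.5158 m·K/W.
T_interface = T_in − Q'·ΣR_partial = 86.1 °C − (66.05)(0.5158) = 52.0 °C

T = 52.0 °C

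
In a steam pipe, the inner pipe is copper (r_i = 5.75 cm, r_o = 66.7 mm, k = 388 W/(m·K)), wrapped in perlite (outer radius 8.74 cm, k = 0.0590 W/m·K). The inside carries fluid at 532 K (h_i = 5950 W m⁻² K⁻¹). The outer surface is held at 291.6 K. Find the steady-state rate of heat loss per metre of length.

Treat each layer as a resistance in series:
  R'_conv,in = 1/(2πr h) = 1/(2π·0.0575·5950) = 4.652×10^-4 m·K/W
  R'_copper = ln(0.0667/0.0575)/(2πk) = 0.1484/(2π·388) = 6.088×10^-5 m·K/W
  R'_perlite = ln(0.0874/0.0667)/(2πk) = 0.2703/(2π·0.0590) = 0.7291 m·K/W
ΣR = 4.652×10^-4 + 6.088×10^-5 + 0.7291 = 0.7296 m·K/W
Q' = ΔT/ΣR = (532 K − 291.6 K)/0.7296 = 329 W/m

Q' = 329 W/m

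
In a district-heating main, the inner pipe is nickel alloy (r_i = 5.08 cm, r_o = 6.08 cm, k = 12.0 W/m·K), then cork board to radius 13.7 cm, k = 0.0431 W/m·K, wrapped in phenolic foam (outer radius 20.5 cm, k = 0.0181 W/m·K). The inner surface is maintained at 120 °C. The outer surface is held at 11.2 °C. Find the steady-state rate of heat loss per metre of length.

Treat each layer as a resistance in series:
  R'_nickel alloy = ln(0.0608/0.0508)/(2πk) = 0.1797/(2π·12.0) = 0.002383 m·K/W
  R'_cork board = ln(0.137/0.0608)/(2πk) = 0.8124/(2π·0.0431) = 3.000 m·K/W
  R'_phenolic foam = ln(0.205/0.137)/(2πk) = 0.4030/(2π·0.0181) = 3.544 m·K/W
ΣR = 0.002383 + 3.000 + 3.544 = 6.546 m·K/W
Q' = ΔT/ΣR = (120 °C − 11.2 °C)/6.546 = 16.6 W/m

Q' = 16.6 W/m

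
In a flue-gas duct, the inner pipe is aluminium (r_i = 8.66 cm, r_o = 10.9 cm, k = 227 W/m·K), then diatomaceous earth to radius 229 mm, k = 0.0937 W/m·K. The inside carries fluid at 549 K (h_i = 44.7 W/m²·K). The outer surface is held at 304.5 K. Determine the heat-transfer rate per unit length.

Treat each layer as a resistance in series:
  R'_conv,in = 1/(2πr h) = 1/(2π·0.0866·44.7) = 0.04111 m·K/W
  R'_aluminium = ln(0.109/0.0866)/(2πk) = 0.2300/(2π·227) = 1.613×10^-4 m·K/W
  R'_diatomaceous earth = ln(0.229/0.109)/(2πk) = 0.7424/(2π·0.0937) = 1.261 m·K/W
ΣR = 0.04111 + 1.613×10^-4 + 1.261 = 1.302 m·K/W
Q' = ΔT/ΣR = (549 K − 304.5 K)/1.302 = 188 W/m

Q' = 188 W/m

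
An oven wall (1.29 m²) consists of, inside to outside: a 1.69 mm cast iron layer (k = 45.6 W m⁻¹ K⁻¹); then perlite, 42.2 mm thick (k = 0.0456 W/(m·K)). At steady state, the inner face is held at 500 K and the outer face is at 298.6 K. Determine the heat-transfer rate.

Resistance network (inner→outer):
  R_cast iron = L/(kA) = 0.00169/(45.6·1.29) = 2.873×10^-5 K/W
  R_perlite = L/(kA) = 0.0422/(0.0456·1.29) = 0.7174 K/W
ΣR = 2.873×10^-5 + 0.7174 = 0.7174 K/W
Q = ΔT/ΣR = (500 K − 298.6 K)/0.7174 = 281 W

Q = 281 W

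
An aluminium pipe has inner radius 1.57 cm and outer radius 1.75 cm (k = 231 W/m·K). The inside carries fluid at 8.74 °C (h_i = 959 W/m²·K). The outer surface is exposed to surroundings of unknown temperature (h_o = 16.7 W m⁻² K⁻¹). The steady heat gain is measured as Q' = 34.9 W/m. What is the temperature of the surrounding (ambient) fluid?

T_out = 28.1 °C

Sum the resistances:
  R'_conv,in = 1/(2πr h) = 1/(2π·0.0157·959) = 0.01057 m·K/W
  R'_aluminium = ln(0.0175/0.0157)/(2πk) = 0.1085/(2π·231) = 7.478×10^-5 m·K/W
  R'_conv,out = 1/(2πr h) = 1/(2π·0.0175·16.7) = 0.5446 m·K/W
ΣR = 0.5552 m·K/W
ΔT = Q'·ΣR = 34.9 × 0.5552 = 19.38 K
Heat flows inward, so T_out = T_in + ΔT = 8.74 + 19.38 = 28.1 °C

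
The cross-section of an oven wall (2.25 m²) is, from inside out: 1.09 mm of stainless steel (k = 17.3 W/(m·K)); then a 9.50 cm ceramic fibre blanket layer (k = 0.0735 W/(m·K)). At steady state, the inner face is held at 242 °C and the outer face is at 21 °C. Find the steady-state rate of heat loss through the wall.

Q = 385 W

Series thermal resistances, inner to outer:
  R_stainless steel = L/(kA) = 0.00109/(17.3·2.25) = 2.800×10^-5 K/W
  R_ceramic fibre blanket = L/(kA) = 0.0950/(0.0735·2.25) = 0.5745 K/W
ΣR = 2.800×10^-5 + 0.5745 = 0.5745 K/W
Q = ΔT/ΣR = (242 °C − 21 °C)/0.5745 = 385 W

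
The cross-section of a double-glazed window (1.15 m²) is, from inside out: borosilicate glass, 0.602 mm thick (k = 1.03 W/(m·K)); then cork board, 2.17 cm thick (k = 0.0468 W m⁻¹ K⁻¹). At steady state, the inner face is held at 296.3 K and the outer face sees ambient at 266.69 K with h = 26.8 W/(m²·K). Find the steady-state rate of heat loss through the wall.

Q = 67.9 W

Series thermal resistances, inner to outer:
  R_borosilicate glass = L/(kA) = 6.02×10^-4/(1.03·1.15) = 5.082×10^-4 K/W
  R_cork board = L/(kA) = 0.0217/(0.0468·1.15) = 0.4032 K/W
  R_conv,out = 1/(hA) = 1/(26.8·1.15) = 0.03245 K/W
ΣR = 5.082×10^-4 + 0.4032 + 0.03245 = 0.4362 K/W
Q = ΔT/ΣR = (296.3 K − 266.69 K)/0.4362 = 67.9 W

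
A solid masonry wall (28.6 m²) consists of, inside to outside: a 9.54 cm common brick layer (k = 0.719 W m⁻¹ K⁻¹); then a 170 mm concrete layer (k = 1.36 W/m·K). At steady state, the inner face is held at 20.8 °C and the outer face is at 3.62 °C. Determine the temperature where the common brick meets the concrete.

Resistance network (inner→outer):
  R_common brick = L/(kA) = 0.0954/(0.719·28.6) = 0.004639 K/W
  R_concrete = L/(kA) = 0.170/(1.36·28.6) = 0.004371 K/W
ΣR = 0.004639 + 0.004371 = 0.009010 K/W
Q = ΔT/ΣR = (20.8 °C − 3.62 °C)/0.009010 = 1907 W
From the inner boundary to the common brick/concrete interface, ΣR_partial = 0.004639 K/W.
T_interface = T_in − Q·ΣR_partial = 20.8 °C − (1907)(0.004639) = 12.0 °C

T = 12.0 °C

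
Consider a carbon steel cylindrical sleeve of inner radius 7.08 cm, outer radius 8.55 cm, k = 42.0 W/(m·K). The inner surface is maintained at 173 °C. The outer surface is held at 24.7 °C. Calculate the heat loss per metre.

Q' = 207 kW/m

Q' = 2πk·ΔT/ln(r₂/r₁) = 2π × 42.0 × 148.3 / ln(0.0855/0.0708) = 2.07×10^5 W/m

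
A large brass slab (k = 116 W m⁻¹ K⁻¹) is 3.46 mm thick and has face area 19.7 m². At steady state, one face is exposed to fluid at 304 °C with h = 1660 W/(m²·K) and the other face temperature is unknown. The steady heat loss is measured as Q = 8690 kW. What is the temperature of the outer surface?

Series resistances:
  R_conv,in = 1/(hA) = 1/(1660·19.7) = 3.058×10^-5 K/W
  R_brass = L/(kA) = 0.00346/(116·19.7) = 1.514×10^-6 K/W
ΣR = 3.209×10^-5 K/W
ΔT = Q·ΣR = 8.69×10^6 × 3.209×10^-5 = 278.9 K
Heat flows outward, so T_out = T_in − ΔT = 304 − 278.9 = 25.1 °C

T_out = 25.1 °C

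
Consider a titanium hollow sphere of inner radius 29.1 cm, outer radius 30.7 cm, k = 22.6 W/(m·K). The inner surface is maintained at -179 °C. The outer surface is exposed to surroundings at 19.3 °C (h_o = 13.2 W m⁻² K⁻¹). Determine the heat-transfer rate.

Q = 3070 W

Resistance network (inner→outer):
  R_titanium = (1/0.291 − 1/0.307)/(4πk) = 0.1791/(4π·22.6) = 6.306×10^-4 K/W
  R_conv,out = 1/(4πr²h) = 1/(4π·0.307²·13.2) = 0.06396 K/W
ΣR = 6.306×10^-4 + 0.06396 = 0.06459 K/W
Q = ΔT/ΣR = (-179 °C − 19.3 °C)/0.06459 = -3070 W
(Negative Q ⇒ heat flows inward; heat gain = 3070 W.)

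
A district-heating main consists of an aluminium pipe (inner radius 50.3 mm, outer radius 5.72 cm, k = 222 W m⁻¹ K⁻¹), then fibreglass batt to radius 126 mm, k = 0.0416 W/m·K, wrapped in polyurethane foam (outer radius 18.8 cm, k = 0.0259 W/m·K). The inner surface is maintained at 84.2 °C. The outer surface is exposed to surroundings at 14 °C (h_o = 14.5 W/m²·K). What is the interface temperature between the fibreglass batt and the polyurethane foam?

Series thermal resistances, inner to outer:
  R'_aluminium = ln(0.0572/0.0503)/(2πk) = 0.1285/(2π·222) = 9.216×10^-5 m·K/W
  R'_fibreglass batt = ln(0.126/0.0572)/(2πk) = 0.7897/(2π·0.0416) = 3.021 m·K/W
  R'_polyurethane foam = ln(0.188/0.126)/(2πk) = 0.4002/(2π·0.0259) = 2.459 m·K/W
  R'_conv,out = 1/(2πr h) = 1/(2π·0.188·14.5) = 0.05838 m·K/W
ΣR = 9.216×10^-5 + 3.021 + 2.459 + 0.05838 = 5.538 m·K/W
Q' = ΔT/ΣR = (84.2 °C − 14 °C)/5.538 = 12.68 W/m
From the inner boundary to the fibreglass batt/polyurethane foam interface, ΣR_partial = 3.021 m·K/W.
T_interface = T_in − Q'·ΣR_partial = 84.2 °C − (12.68)(3.021) = 45.9 °C

T = 45.9 °C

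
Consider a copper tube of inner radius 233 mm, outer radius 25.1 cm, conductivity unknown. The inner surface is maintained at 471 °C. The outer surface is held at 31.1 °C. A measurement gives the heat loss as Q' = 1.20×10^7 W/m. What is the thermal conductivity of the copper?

k = 323 W/m·K

ΣR = ΔT/Q' = |471 − 31.1|/1.20×10^7 = 3.666×10^-5 m·K/W
ln(r₂/r₁)/(2πk) = 3.666×10^-5 ⇒ k = 0.07441/(2π·3.666×10^-5) = 323 W/m·K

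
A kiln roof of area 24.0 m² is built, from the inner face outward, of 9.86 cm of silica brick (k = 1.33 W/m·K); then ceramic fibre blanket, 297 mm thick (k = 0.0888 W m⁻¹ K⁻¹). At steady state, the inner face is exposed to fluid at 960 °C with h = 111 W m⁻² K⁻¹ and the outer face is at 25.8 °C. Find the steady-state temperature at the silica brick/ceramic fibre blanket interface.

T = 937 °C

Series thermal resistances, inner to outer:
  R_conv,in = 1/(hA) = 1/(111·24.0) = 3.754×10^-4 K/W
  R_silica brick = L/(kA) = 0.0986/(1.33·24.0) = 0.003089 K/W
  R_ceramic fibre blanket = L/(kA) = 0.297/(0.0888·24.0) = 0.1394 K/W
ΣR = 3.754×10^-4 + 0.003089 + 0.1394 = 0.1429 K/W
Q = ΔT/ΣR = (960 °C − 25.8 °C)/0.1429 = 6537 W
From the inner boundary to the silica brick/ceramic fibre blanket interface, ΣR_partial = 0.003464 K/W.
T_interface = T_in − Q·ΣR_partial = 960 °C − (6537)(0.003464) = 937 °C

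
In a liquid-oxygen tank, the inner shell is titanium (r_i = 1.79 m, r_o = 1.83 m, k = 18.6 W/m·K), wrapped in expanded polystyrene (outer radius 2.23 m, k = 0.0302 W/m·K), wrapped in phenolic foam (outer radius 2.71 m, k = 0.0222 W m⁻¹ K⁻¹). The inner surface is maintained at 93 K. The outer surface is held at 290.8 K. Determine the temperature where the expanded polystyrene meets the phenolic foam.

T = 187.1 K

Treat each layer as a resistance in series:
  R_titanium = (1/1.79 − 1/1.83)/(4πk) = 0.01221/(4π·18.6) = 5.224×10^-5 K/W
  R_expanded polystyrene = (1/1.83 − 1/2.23)/(4πk) = 0.09802/(4π·0.0302) = 0.2583 K/W
  R_phenolic foam = (1/2.23 − 1/2.71)/(4πk) = 0.07943/(4π·0.0222) = 0.2847 K/W
ΣR = 5.224×10^-5 + 0.2583 + 0.2847 = 0.5431 K/W
Q = ΔT/ΣR = (93 K − 290.8 K)/0.5431 = -364.2 W
From the inner boundary to the expanded polystyrene/phenolic foam interface, ΣR_partial = 0.2584 K/W.
T_interface = T_in − Q·ΣR_partial = 93 K − (-364.2)(0.2584) = 187.1 K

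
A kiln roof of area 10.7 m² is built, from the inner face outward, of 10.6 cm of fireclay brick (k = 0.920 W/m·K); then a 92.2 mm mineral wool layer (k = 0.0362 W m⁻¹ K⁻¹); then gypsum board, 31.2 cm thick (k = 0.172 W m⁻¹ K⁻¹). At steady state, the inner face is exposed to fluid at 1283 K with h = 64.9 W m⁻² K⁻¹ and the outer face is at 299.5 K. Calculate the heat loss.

Resistance network (inner→outer):
  R_conv,in = 1/(hA) = 1/(64.9·10.7) = 0.001440 K/W
  R_fireclay brick = L/(kA) = 0.106/(0.920·10.7) = 0.01077 K/W
  R_mineral wool = L/(kA) = 0.0922/(0.0362·10.7) = 0.2380 K/W
  R_gypsum board = L/(kA) = 0.312/(0.172·10.7) = 0.1695 K/W
ΣR = 0.001440 + 0.01077 + 0.2380 + 0.1695 = 0.4197 K/W
Q = ΔT/ΣR = (1283 K − 299.5 K)/0.4197 = 2340 W

Q = 2.34 kW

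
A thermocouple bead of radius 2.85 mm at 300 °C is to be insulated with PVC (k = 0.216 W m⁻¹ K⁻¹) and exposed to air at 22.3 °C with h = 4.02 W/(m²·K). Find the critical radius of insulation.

r_cr = 10.7 cm

For a sphere, r_cr = 2k_ins/h = 2·0.216/4.02 = 0.107 m = 10.7 cm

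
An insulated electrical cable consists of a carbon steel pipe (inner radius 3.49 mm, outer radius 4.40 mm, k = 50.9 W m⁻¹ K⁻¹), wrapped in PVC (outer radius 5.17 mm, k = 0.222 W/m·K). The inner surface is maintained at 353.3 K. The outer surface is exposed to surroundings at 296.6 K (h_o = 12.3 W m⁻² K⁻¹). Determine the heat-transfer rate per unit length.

Treat each layer as a resistance in series:
  R'_carbon steel = ln(0.00440/0.00349)/(2πk) = 0.2317/(2π·50.9) = 7.245×10^-4 m·K/W
  R'_PVC = ln(0.00517/0.00440)/(2πk) = 0.1613/(2π·0.222) = 0.1156 m·K/W
  R'_conv,out = 1/(2πr h) = 1/(2π·0.00517·12.3) = 2.503 m·K/W
ΣR = 7.245×10^-4 + 0.1156 + 2.503 = 2.619 m·K/W
Q' = ΔT/ΣR = (353.3 K − 296.6 K)/2.619 = 21.6 W/m

Q' = 21.6 W/m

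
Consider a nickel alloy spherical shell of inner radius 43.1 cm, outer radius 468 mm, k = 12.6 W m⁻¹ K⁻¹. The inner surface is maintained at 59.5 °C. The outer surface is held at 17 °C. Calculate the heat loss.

Q = 4πk·ΔT/(1/r₁ − 1/r₂) = 4π × 12.6 × 42.5 / (1/0.431 − 1/0.468) = 36700 W

Q = 36700 W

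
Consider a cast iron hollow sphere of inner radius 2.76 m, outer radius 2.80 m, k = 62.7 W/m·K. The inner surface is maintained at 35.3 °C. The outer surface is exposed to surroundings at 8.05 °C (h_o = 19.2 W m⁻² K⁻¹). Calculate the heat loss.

Q = 50.9 kW

Treat each layer as a resistance in series:
  R_cast iron = (1/2.76 − 1/2.80)/(4πk) = 0.005176/(4π·62.7) = 6.569×10^-6 K/W
  R_conv,out = 1/(4πr²h) = 1/(4π·2.80²·19.2) = 5.287×10^-4 K/W
ΣR = 6.569×10^-6 + 5.287×10^-4 = 5.353×10^-4 K/W
Q = ΔT/ΣR = (35.3 °C − 8.05 °C)/5.353×10^-4 = 50900 W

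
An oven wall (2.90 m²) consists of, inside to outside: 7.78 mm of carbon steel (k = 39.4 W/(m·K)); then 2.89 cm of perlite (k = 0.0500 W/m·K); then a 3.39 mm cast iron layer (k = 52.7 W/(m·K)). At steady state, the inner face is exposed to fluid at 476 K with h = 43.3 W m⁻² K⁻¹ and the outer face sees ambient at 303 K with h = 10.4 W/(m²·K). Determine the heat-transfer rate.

Q = 719 W

Series thermal resistances, inner to outer:
  R_conv,in = 1/(hA) = 1/(43.3·2.90) = 0.007964 K/W
  R_carbon steel = L/(kA) = 0.00778/(39.4·2.90) = 6.809×10^-5 K/W
  R_perlite = L/(kA) = 0.0289/(0.0500·2.90) = 0.1993 K/W
  R_cast iron = L/(kA) = 0.00339/(52.7·2.90) = 2.218×10^-5 K/W
  R_conv,out = 1/(hA) = 1/(10.4·2.90) = 0.03316 K/W
ΣR = 0.007964 + 6.809×10^-5 + 0.1993 + 2.218×10^-5 + 0.03316 = 0.2405 K/W
Q = ΔT/ΣR = (476 K − 303 K)/0.2405 = 719 W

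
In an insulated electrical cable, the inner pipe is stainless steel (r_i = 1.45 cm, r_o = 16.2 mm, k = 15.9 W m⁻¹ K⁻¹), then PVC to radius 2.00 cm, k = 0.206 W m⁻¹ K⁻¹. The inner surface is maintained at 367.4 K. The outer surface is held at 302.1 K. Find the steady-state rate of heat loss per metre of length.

Treat each layer as a resistance in series:
  R'_stainless steel = ln(0.0162/0.0145)/(2πk) = 0.1109/(2π·15.9) = 0.001110 m·K/W
  R'_PVC = ln(0.0200/0.0162)/(2πk) = 0.2107/(2π·0.206) = 0.1628 m·K/W
ΣR = 0.001110 + 0.1628 = 0.1639 m·K/W
Q' = ΔT/ΣR = (367.4 K − 302.1 K)/0.1639 = 398 W/m

Q' = 398 W/m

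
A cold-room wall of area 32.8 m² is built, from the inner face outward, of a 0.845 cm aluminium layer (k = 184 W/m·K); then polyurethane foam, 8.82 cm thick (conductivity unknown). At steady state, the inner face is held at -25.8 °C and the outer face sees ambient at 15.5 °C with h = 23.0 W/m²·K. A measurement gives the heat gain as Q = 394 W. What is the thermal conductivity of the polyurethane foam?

ΣR = ΔT/Q = |-25.8 − 15.5|/394 = 0.1048 K/W
Known resistances:
  R_aluminium = L/(kA) = 0.00845/(184·32.8) = 1.400×10^-6 K/W
  R_conv,out = 1/(hA) = 1/(23.0·32.8) = 0.001326 K/W
R_polyurethane foam = ΣR − ΣR_known = 0.1048 − 0.001327 = 0.1035 K/W
L/(kA) = 0.1035 ⇒ k = 0.0882/(0.1035·32.8) = 0.0260 W/m·K

k = 0.0260 W/m·K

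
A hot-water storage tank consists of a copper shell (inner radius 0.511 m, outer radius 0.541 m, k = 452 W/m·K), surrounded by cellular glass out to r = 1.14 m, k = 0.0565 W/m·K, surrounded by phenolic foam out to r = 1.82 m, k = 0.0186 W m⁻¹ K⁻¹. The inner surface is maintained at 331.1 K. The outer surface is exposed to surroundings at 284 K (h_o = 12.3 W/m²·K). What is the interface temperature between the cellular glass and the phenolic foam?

T = 307.9 K

Treat each layer as a resistance in series:
  R_copper = (1/0.511 − 1/0.541)/(4πk) = 0.1085/(4π·452) = 1.911×10^-5 K/W
  R_cellular glass = (1/0.541 − 1/1.14)/(4πk) = 0.9712/(4π·0.0565) = 1.368 K/W
  R_phenolic foam = (1/1.14 − 1/1.82)/(4πk) = 0.3277/(4π·0.0186) = 1.402 K/W
  R_conv,out = 1/(4πr²h) = 1/(4π·1.82²·12.3) = 0.001953 K/W
ΣR = 1.911×10^-5 + 1.368 + 1.402 + 0.001953 = 2.772 K/W
Q = ΔT/ΣR = (331.1 K − 284 K)/2.772 = 16.99 W
From the inner boundary to the cellular glass/phenolic foam interface, ΣR_partial = 1.368 K/W.
T_interface = T_in − Q·ΣR_partial = 331.1 K − (16.99)(1.368) = 307.9 K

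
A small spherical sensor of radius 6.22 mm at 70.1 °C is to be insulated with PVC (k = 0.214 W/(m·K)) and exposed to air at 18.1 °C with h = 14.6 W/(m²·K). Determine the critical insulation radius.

r_cr = 2.93 cm

For a sphere, r_cr = 2k_ins/h = 2·0.214/14.6 = 0.0293 m = 2.93 cm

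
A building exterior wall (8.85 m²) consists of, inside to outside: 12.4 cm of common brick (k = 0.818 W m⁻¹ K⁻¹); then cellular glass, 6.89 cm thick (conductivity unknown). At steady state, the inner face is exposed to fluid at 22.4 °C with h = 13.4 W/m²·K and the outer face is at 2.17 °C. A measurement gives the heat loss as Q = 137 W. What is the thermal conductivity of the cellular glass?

ΣR = ΔT/Q = |22.4 − 2.17|/137 = 0.1477 K/W
Known resistances:
  R_conv,in = 1/(hA) = 1/(13.4·8.85) = 0.008432 K/W
  R_common brick = L/(kA) = 0.124/(0.818·8.85) = 0.01713 K/W
R_cellular glass = ΣR − ΣR_known = 0.1477 − 0.02556 = 0.1221 K/W
L/(kA) = 0.1221 ⇒ k = 0.0689/(0.1221·8.85) = 0.0638 W/m·K

k = 0.0638 W/m·K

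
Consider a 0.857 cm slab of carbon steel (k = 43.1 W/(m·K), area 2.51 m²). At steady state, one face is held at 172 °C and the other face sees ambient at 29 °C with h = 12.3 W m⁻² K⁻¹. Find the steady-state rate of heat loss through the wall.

Treat each layer as a resistance in series:
  R_carbon steel = L/(kA) = 0.00857/(43.1·2.51) = 7.922×10^-5 K/W
  R_conv,out = 1/(hA) = 1/(12.3·2.51) = 0.03239 K/W
ΣR = 7.922×10^-5 + 0.03239 = 0.03247 K/W
Q = ΔT/ΣR = (172 °C − 29 °C)/0.03247 = 4400 W

Q = 4.40 kW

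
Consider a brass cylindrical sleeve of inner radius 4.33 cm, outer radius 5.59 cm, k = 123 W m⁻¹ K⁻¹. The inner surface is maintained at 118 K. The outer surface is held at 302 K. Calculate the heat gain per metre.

Q' = 2πk·ΔT/ln(r₂/r₁) = 2π × 123 × 184 / ln(0.0559/0.0433) = 5.57×10^5 W/m

Q' = 557 kW/m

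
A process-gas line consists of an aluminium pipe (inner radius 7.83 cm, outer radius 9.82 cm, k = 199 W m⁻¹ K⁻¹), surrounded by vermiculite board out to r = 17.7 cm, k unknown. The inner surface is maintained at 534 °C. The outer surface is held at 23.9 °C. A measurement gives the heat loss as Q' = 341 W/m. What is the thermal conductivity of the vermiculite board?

k = 0.0627 W/m·K

ΣR = ΔT/Q' = |534 − 23.9|/341 = 1.496 m·K/W
Known resistances:
  R'_aluminium = ln(0.0982/0.0783)/(2πk) = 0.2265/(2π·199) = 1.811×10^-4 m·K/W
R_vermiculite board = ΣR − ΣR_known = 1.496 − 1.811×10^-4 = 1.496 m·K/W
ln(r₂/r₁)/(2πk) = 1.496 ⇒ k = 0.5891/(2π·1.496) = 0.0627 W/m·K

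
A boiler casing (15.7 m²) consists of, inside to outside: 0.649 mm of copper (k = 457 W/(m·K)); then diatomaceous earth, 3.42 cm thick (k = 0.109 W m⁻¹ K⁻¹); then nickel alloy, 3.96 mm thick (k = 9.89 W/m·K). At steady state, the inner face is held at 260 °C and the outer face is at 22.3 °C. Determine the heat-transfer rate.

Treat each layer as a resistance in series:
  R_copper = L/(kA) = 6.49×10^-4/(457·15.7) = 9.045×10^-8 K/W
  R_diatomaceous earth = L/(kA) = 0.0342/(0.109·15.7) = 0.01998 K/W
  R_nickel alloy = L/(kA) = 0.00396/(9.89·15.7) = 2.550×10^-5 K/W
ΣR = 9.045×10^-8 + 0.01998 + 2.550×10^-5 = 0.02001 K/W
Q = ΔT/ΣR = (260 °C − 22.3 °C)/0.02001 = 11900 W

Q = 11.9 kW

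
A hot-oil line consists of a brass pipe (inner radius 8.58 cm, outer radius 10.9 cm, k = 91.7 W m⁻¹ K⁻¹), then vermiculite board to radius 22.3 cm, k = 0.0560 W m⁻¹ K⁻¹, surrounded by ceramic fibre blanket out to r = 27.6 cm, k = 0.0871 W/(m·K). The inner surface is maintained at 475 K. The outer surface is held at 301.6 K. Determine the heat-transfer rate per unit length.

Q' = 71.5 W/m

Treat each layer as a resistance in series:
  R'_brass = ln(0.109/0.0858)/(2πk) = 0.2393/(2π·91.7) = 4.154×10^-4 m·K/W
  R'_vermiculite board = ln(0.223/0.109)/(2πk) = 0.7158/(2π·0.0560) = 2.034 m·K/W
  R'_ceramic fibre blanket = ln(0.276/0.223)/(2πk) = 0.2132/(2π·0.0871) = 0.3896 m·K/W
ΣR = 4.154×10^-4 + 2.034 + 0.3896 = 2.424 m·K/W
Q' = ΔT/ΣR = (475 K − 301.6 K)/2.424 = 71.5 W/m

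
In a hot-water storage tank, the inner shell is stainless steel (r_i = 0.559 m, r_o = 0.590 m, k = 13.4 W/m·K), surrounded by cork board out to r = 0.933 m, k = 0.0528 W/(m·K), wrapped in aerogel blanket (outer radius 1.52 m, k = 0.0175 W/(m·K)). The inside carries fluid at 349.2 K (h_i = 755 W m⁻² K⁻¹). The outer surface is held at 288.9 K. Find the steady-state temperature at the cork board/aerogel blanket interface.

Treat each layer as a resistance in series:
  R_conv,in = 1/(4πr²h) = 1/(4π·0.559²·755) = 3.373×10^-4 K/W
  R_stainless steel = (1/0.559 − 1/0.590)/(4πk) = 0.09399/(4π·13.4) = 5.582×10^-4 K/W
  R_cork board = (1/0.590 − 1/0.933)/(4πk) = 0.6231/(4π·0.0528) = 0.9391 K/W
  R_aerogel blanket = (1/0.933 − 1/1.52)/(4πk) = 0.4139/(4π·0.0175) = 1.882 K/W
ΣR = 3.373×10^-4 + 5.582×10^-4 + 0.9391 + 1.882 = 2.822 K/W
Q = ΔT/ΣR = (349.2 K − 288.9 K)/2.822 = 21.37 W
From the inner boundary to the cork board/aerogel blanket interface, ΣR_partial = 0.9400 K/W.
T_interface = T_in − Q·ΣR_partial = 349.2 K − (21.37)(0.9400) = 329.1 K

T = 329.1 K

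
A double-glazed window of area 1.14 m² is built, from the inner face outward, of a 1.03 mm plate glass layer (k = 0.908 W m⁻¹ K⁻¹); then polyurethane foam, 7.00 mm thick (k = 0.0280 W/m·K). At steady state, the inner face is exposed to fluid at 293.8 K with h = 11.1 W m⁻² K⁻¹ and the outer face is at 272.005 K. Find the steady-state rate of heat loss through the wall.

Q = 72.8 W

Resistance network (inner→outer):
  R_conv,in = 1/(hA) = 1/(11.1·1.14) = 0.07903 K/W
  R_plate glass = L/(kA) = 0.00103/(0.908·1.14) = 9.951×10^-4 K/W
  R_polyurethane foam = L/(kA) = 0.00700/(0.0280·1.14) = 0.2193 K/W
ΣR = 0.07903 + 9.951×10^-4 + 0.2193 = 0.2993 K/W
Q = ΔT/ΣR = (293.8 K − 272.005 K)/0.2993 = 72.8 W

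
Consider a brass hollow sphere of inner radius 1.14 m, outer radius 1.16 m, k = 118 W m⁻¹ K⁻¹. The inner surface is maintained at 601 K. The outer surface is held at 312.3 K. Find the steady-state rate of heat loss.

Q = 4πk·ΔT/(1/r₁ − 1/r₂) = 4π × 118 × 288.7 / (1/1.14 − 1/1.16) = 2.83×10^7 W

Q = 2.83×10^7 W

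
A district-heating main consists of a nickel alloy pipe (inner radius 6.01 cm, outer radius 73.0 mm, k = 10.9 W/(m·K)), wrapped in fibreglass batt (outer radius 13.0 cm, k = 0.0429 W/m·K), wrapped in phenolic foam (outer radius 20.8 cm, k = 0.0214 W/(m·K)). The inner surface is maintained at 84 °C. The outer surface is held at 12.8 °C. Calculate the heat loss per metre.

Resistance network (inner→outer):
  R'_nickel alloy = ln(0.0730/0.0601)/(2πk) = 0.1944/(2π·10.9) = 0.002839 m·K/W
  R'_fibreglass batt = ln(0.130/0.0730)/(2πk) = 0.5771/(2π·0.0429) = 2.141 m·K/W
  R'_phenolic foam = ln(0.208/0.130)/(2πk) = 0.4700/(2π·0.0214) = 3.495 m·K/W
ΣR = 0.002839 + 2.141 + 3.495 = 5.639 m·K/W
Q' = ΔT/ΣR = (84 °C − 12.8 °C)/5.639 = 12.6 W/m

Q' = 12.6 W/m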